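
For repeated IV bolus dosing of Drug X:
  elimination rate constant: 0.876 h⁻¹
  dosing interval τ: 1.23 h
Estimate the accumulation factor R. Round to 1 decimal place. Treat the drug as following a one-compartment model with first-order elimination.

e^(−kτ) = e^(−0.8760 × 1.23) = 0.3405
Accumulation ratio R = 1 / (1 − e^(−kτ)) = 1 / (1 − 0.3405) = 1.516

1.5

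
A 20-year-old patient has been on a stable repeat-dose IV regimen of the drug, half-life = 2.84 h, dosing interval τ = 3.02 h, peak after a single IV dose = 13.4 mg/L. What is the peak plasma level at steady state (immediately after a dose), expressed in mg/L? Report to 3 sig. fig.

k = ln2 / t½ = 0.693147 / 2.84 = 0.2441 h⁻¹
e^(−kτ) = e^(−0.2441 × 3.02) = 0.4785
Accumulation ratio R = 1 / (1 − e^(−kτ)) = 1 / (1 − 0.4785) = 1.918
Steady-state peak = C₀ × R = 13.4 × 1.918 = 25.70 mg/L

25.7 mg/L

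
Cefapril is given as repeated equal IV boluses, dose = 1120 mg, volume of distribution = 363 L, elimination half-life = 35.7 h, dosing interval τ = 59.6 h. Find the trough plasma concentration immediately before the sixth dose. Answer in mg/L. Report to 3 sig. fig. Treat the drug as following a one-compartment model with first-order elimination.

C₀ per dose = Dose / Vd = 1120 / 363 = 3.085 mg/L
k = ln2 / t½ = 0.693147 / 35.7 = 0.01942 h⁻¹
Fraction remaining after one interval: r = e^(−kτ) = e^(−0.01942 × 59.6) = 0.3143
Before dose 6, 5 doses have been given (aged 1τ, 2τ, 3τ, 4τ, 5τ).
C_trough = C₀ × (r + r² + … + r^5) = C₀ × r(1−r^5)/(1−r)
        = 3.085 × 0.3143 × (1 − 0.003067) / (1 − 0.3143) = 1.410 mg/L

1.41 mg/L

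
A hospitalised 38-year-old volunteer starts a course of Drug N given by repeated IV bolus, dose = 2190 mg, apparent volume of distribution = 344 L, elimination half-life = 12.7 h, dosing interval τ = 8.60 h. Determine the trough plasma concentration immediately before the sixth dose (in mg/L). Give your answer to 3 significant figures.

9.61 mg/L

C₀ per dose = Dose / Vd = 2190 / 344 = 6.366 mg/L
k = ln2 / t½ = 0.693147 / 12.7 = 0.05458 h⁻¹
Fraction remaining after one interval: r = e^(−kτ) = e^(−0.05458 × 8.60) = 0.6254
Before dose 6, 5 doses have been given (aged 1τ, 2τ, 3τ, 4τ, 5τ).
C_trough = C₀ × (r + r² + … + r^5) = C₀ × r(1−r^5)/(1−r)
        = 6.366 × 0.6254 × (1 − 0.09567) / (1 − 0.6254) = 9.611 mg/L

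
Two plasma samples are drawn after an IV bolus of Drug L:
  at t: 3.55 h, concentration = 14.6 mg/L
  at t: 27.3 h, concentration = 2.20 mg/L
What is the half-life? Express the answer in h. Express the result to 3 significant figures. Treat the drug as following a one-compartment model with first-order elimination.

k = ln(C₁/C₂) / (t₂ − t₁) = ln(14.6/2.20) / (27.3 − 3.55)
  = 1.893 / 23.75 = 0.07971 h⁻¹
t½ = ln2 / k = 0.693147 / 0.07971 = 8.696 h

8.70 h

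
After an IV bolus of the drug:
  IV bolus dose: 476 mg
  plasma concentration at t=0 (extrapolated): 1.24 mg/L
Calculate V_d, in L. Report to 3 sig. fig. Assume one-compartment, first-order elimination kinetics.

Vd = Dose / C₀ = 476.0 / 1.24 = 383.9 L

384 L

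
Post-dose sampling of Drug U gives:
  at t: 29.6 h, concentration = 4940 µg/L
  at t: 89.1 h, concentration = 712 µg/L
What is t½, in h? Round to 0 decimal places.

k = ln(C₁/C₂) / (t₂ − t₁) = ln(4940/712) / (89.1 − 29.6)
  = 1.937 / 59.50 = 0.03255 h⁻¹
t½ = ln2 / k = 0.693147 / 0.03255 = 21.29 h

21 h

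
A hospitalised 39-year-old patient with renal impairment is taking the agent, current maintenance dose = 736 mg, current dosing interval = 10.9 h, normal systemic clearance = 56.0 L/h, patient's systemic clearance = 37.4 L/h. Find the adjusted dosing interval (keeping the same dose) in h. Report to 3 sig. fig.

To keep the same average steady-state level, dosing rate must scale with clearance.
CL ratio = 37.4 / 56.0 = 0.6679
New interval (same dose) = 10.9 / 0.6679 = 16.32 h

16.3 h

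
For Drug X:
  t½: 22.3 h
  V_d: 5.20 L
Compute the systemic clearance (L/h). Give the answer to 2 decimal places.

0.16 L/h

k = ln2 / t½ = 0.693147 / 22.3 = 0.03108 h⁻¹
CL = k × Vd = 0.03108 × 5.20 = 0.1616 L/h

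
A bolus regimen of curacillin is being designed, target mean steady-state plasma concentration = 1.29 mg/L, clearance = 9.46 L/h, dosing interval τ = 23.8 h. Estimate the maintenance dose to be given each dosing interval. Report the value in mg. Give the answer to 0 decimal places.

290 mg

At steady state, Dose/τ = Css × CL.
Dose = Css × CL × τ = 1.29 × 9.460 × 23.8 = 290.4 mg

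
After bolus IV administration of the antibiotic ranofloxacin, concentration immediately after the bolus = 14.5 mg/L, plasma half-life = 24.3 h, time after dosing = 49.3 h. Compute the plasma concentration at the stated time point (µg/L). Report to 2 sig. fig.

3600 µg/L

k = ln2 / t½ = 0.693147 / 24.3 = 0.02852 h⁻¹
C = C₀ · e^(−k·t) = 14.50 × e^(−0.02852 × 49.3)
  = 14.50 × 0.2451 = 3.554 mg/L
Convert: 3.554 mg/L × 1000 = 3554 µg/L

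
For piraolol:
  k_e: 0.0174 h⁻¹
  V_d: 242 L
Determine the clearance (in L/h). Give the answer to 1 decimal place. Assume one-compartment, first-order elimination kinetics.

4.2 L/h

CL = k × Vd = 0.0174 × 242 = 4.211 L/h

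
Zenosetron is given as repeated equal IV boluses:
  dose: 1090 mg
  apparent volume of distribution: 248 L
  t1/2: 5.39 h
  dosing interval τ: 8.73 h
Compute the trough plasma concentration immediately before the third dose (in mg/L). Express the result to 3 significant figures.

1.90 mg/L

C₀ per dose = Dose / Vd = 1090 / 248 = 4.395 mg/L
k = ln2 / t½ = 0.693147 / 5.39 = 0.1286 h⁻¹
Fraction remaining after one interval: r = e^(−kτ) = e^(−0.1286 × 8.73) = 0.3254
Before dose 3, 2 doses have been given (aged 1τ, 2τ).
C_trough = C₀ × (r + r²) = 4.395 × (0.3254 + 0.1059) = 1.896 mg/L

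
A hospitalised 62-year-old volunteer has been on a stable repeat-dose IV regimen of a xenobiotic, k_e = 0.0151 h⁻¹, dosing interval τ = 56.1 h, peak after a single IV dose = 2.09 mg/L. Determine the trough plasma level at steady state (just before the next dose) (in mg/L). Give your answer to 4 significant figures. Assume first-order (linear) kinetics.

e^(−kτ) = e^(−0.01510 × 56.1) = 0.4287
Accumulation ratio R = 1 / (1 − e^(−kτ)) = 1 / (1 − 0.4287) = 1.750
Steady-state trough = C₀ × R × e^(−kτ) = 2.09 × 1.750 × 0.4287 = 1.568 mg/L

1.568 mg/L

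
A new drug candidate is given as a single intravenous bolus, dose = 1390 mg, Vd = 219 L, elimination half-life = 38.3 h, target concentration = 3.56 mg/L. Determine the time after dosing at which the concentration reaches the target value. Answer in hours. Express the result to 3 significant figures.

32.0 h

C₀ = Dose / Vd = 1390 / 219 = 6.347 mg/L
k = ln2 / t½ = 0.693147 / 38.3 = 0.01810 h⁻¹
t = ln(C₀ / C) / k = ln(6.347 / 3.56) / 0.01810
  = ln(1.783) / 0.01810 = 0.5783 / 0.01810 = 31.95 h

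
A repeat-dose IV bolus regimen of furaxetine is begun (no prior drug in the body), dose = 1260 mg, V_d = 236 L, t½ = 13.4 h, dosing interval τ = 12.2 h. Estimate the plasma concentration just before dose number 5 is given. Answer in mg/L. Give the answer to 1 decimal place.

C₀ per dose = Dose / Vd = 1260 / 236 = 5.339 mg/L
k = ln2 / t½ = 0.693147 / 13.4 = 0.05173 h⁻¹
Fraction remaining after one interval: r = e^(−kτ) = e^(−0.05173 × 12.2) = 0.5320
Before dose 5, 4 doses have been given (aged 1τ, 2τ, 3τ, 4τ).
C_trough = C₀ × (r + r² + … + r^4) = C₀ × r(1−r^4)/(1−r)
        = 5.339 × 0.5320 × (1 − 0.08010) / (1 − 0.5320) = 5.583 mg/L

5.6 mg/L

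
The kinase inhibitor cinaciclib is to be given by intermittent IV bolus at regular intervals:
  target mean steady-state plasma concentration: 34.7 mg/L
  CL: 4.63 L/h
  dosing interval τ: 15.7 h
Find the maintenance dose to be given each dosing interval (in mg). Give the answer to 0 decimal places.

2522 mg

At steady state, Dose/τ = Css × CL.
Dose = Css × CL × τ = 34.7 × 4.630 × 15.7 = 2522 mg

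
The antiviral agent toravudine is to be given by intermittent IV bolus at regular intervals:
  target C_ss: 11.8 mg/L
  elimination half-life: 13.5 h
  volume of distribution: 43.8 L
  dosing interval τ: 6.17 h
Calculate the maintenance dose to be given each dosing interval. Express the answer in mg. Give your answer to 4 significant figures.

k = ln2 / t½ = 0.693147 / 13.5 = 0.05134 h⁻¹
CL = k × Vd = 0.05134 × 43.8 = 2.249 L/h
At steady state, Dose/τ = Css × CL.
Dose = Css × CL × τ = 11.8 × 2.249 × 6.17 = 163.7 mg

163.7 mg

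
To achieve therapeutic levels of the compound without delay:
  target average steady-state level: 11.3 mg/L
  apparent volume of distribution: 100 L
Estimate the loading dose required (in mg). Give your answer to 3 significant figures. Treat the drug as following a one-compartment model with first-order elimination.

1130 mg

LD = Css × Vd = 11.3 × 100 = 1130 mg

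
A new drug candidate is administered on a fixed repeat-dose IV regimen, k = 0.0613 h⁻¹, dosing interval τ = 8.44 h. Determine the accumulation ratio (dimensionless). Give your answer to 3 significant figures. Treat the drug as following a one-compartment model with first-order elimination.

e^(−kτ) = e^(−0.06130 × 8.44) = 0.5961
Accumulation ratio R = 1 / (1 − e^(−kτ)) = 1 / (1 − 0.5961) = 2.476

2.48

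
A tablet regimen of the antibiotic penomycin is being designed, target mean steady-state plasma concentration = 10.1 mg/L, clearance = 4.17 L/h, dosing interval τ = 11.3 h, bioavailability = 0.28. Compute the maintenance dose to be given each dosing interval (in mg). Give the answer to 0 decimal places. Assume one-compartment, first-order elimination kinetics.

1700 mg

At steady state, F × (Dose/τ) = Css × CL.
Dose = Css × CL × τ / F = 10.1 × 4.170 × 11.3 / 0.28 = 1700 mg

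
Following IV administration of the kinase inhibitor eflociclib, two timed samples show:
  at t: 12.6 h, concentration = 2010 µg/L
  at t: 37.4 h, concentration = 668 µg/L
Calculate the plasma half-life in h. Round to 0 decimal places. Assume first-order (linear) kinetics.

16 h

k = ln(C₁/C₂) / (t₂ − t₁) = ln(2010/668) / (37.4 − 12.6)
  = 1.102 / 24.80 = 0.04444 h⁻¹
t½ = ln2 / k = 0.693147 / 0.04444 = 15.60 h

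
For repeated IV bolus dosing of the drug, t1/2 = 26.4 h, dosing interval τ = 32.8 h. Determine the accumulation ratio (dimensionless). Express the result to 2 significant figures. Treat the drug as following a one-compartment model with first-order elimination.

k = ln2 / t½ = 0.693147 / 26.4 = 0.02626 h⁻¹
e^(−kτ) = e^(−0.02626 × 32.8) = 0.4226
Accumulation ratio R = 1 / (1 − e^(−kτ)) = 1 / (1 − 0.4226) = 1.732

1.7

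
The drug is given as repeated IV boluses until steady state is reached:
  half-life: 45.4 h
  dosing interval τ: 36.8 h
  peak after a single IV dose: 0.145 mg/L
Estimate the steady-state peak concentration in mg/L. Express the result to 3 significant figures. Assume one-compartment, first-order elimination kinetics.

0.337 mg/L

k = ln2 / t½ = 0.693147 / 45.4 = 0.01527 h⁻¹
e^(−kτ) = e^(−0.01527 × 36.8) = 0.5701
Accumulation ratio R = 1 / (1 − e^(−kτ)) = 1 / (1 − 0.5701) = 2.326
Steady-state peak = C₀ × R = 0.145 × 2.326 = 0.3373 mg/L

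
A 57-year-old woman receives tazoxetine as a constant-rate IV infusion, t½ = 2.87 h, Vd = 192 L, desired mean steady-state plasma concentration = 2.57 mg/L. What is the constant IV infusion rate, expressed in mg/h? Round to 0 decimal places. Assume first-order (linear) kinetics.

119 mg/h

k = ln2 / t½ = 0.693147 / 2.87 = 0.2415 h⁻¹
CL = k × Vd = 0.2415 × 192 = 46.37 L/h
At steady state, infusion rate R₀ = Css × CL = 2.57 × 46.37 = 119.2 mg/h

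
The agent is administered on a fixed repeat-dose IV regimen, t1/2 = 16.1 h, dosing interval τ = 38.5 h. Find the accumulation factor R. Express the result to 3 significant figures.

1.24

k = ln2 / t½ = 0.693147 / 16.1 = 0.04305 h⁻¹
e^(−kτ) = e^(−0.04305 × 38.5) = 0.1906
Accumulation ratio R = 1 / (1 − e^(−kτ)) = 1 / (1 − 0.1906) = 1.235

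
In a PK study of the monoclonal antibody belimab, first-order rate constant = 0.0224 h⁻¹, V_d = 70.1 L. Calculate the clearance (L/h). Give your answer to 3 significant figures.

1.57 L/h

CL = k × Vd = 0.0224 × 70.1 = 1.570 L/h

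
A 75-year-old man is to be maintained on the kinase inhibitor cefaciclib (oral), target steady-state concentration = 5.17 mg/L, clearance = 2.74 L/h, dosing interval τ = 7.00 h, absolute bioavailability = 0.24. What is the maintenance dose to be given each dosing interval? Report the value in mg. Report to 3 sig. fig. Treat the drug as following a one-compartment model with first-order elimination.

At steady state, F × (Dose/τ) = Css × CL.
Dose = Css × CL × τ / F = 5.17 × 2.740 × 7.00 / 0.24 = 413.2 mg

413 mg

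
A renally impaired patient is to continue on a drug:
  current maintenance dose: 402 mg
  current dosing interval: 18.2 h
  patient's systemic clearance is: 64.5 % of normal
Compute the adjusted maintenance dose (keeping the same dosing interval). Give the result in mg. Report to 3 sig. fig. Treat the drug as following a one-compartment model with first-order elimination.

To keep the same average steady-state level, dosing rate must scale with clearance.
CL ratio = 64.5 / 100 = 0.6450
New dose (same interval) = 402 × 0.6450 = 259.3 mg

259 mg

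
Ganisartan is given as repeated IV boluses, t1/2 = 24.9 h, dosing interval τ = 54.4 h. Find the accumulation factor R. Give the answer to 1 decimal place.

k = ln2 / t½ = 0.693147 / 24.9 = 0.02784 h⁻¹
e^(−kτ) = e^(−0.02784 × 54.4) = 0.2199
Accumulation ratio R = 1 / (1 − e^(−kτ)) = 1 / (1 − 0.2199) = 1.282

1.3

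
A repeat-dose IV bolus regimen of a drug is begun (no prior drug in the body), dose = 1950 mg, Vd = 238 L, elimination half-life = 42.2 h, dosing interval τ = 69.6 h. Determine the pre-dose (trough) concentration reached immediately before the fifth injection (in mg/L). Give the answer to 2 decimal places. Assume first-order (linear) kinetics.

C₀ per dose = Dose / Vd = 1950 / 238 = 8.193 mg/L
k = ln2 / t½ = 0.693147 / 42.2 = 0.01643 h⁻¹
Fraction remaining after one interval: r = e^(−kτ) = e^(−0.01643 × 69.6) = 0.3187
Before dose 5, 4 doses have been given (aged 1τ, 2τ, 3τ, 4τ).
C_trough = C₀ × (r + r² + … + r^4) = C₀ × r(1−r^4)/(1−r)
        = 8.193 × 0.3187 × (1 − 0.01032) / (1 − 0.3187) = 3.793 mg/L

3.79 mg/L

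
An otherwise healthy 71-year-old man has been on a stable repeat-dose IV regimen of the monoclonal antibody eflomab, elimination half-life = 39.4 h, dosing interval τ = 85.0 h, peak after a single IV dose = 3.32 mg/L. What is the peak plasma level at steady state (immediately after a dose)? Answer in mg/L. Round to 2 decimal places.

k = ln2 / t½ = 0.693147 / 39.4 = 0.01759 h⁻¹
e^(−kτ) = e^(−0.01759 × 85.0) = 0.2242
Accumulation ratio R = 1 / (1 − e^(−kτ)) = 1 / (1 − 0.2242) = 1.289
Steady-state peak = C₀ × R = 3.32 × 1.289 = 4.279 mg/L

4.28 mg/L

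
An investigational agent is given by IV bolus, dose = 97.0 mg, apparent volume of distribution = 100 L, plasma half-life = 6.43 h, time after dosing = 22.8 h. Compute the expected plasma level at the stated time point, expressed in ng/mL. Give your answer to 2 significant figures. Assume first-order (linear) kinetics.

83 ng/mL

C₀ = Dose / Vd = 97.00 / 100 = 0.9700 mg/L
k = ln2 / t½ = 0.693147 / 6.43 = 0.1078 h⁻¹
C = C₀ · e^(−k·t) = 0.9700 × e^(−0.1078 × 22.8)
  = 0.9700 × 0.08562 = 0.08305 mg/L
Convert: 0.08305 mg/L × 1000 = 83.05 ng/mL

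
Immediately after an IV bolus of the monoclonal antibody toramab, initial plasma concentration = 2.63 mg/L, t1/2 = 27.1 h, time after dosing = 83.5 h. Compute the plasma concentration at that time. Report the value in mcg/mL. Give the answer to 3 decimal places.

k = ln2 / t½ = 0.693147 / 27.1 = 0.02558 h⁻¹
C = C₀ · e^(−k·t) = 2.630 × e^(−0.02558 × 83.5)
  = 2.630 × 0.1181 = 0.3106 mg/L
(0.3106 mg/L = 0.3106 mcg/mL)

0.311 mcg/mL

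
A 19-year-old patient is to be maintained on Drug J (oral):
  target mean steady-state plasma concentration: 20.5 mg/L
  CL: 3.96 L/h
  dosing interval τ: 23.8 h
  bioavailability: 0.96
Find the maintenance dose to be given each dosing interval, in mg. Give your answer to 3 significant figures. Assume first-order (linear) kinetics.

At steady state, F × (Dose/τ) = Css × CL.
Dose = Css × CL × τ / F = 20.5 × 3.960 × 23.8 / 0.96 = 2013 mg

2010 mg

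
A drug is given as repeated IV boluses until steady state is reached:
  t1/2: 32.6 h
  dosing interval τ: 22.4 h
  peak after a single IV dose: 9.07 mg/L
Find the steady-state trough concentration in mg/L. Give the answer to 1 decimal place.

k = ln2 / t½ = 0.693147 / 32.6 = 0.02126 h⁻¹
e^(−kτ) = e^(−0.02126 × 22.4) = 0.6211
Accumulation ratio R = 1 / (1 − e^(−kτ)) = 1 / (1 − 0.6211) = 2.639
Steady-state trough = C₀ × R × e^(−kτ) = 9.07 × 2.639 × 0.6211 = 14.87 mg/L

14.9 mg/L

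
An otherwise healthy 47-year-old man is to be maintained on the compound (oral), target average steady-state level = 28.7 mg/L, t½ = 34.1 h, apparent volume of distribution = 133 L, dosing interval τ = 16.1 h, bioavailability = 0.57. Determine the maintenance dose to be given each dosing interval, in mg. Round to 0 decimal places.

2192 mg

k = ln2 / t½ = 0.693147 / 34.1 = 0.02033 h⁻¹
CL = k × Vd = 0.02033 × 133 = 2.704 L/h
At steady state, F × (Dose/τ) = Css × CL.
Dose = Css × CL × τ / F = 28.7 × 2.704 × 16.1 / 0.57 = 2192 mg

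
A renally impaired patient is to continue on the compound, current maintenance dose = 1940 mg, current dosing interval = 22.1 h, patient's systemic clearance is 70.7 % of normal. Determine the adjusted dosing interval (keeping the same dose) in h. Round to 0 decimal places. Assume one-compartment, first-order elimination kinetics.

To keep the same average steady-state level, dosing rate must scale with clearance.
CL ratio = 70.7 / 100 = 0.7070
New interval (same dose) = 22.1 / 0.7070 = 31.26 h

31 h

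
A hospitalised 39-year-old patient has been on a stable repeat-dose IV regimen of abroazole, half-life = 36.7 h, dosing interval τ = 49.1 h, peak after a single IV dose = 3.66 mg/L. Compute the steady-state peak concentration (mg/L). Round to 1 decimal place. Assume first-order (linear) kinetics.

6.1 mg/L

k = ln2 / t½ = 0.693147 / 36.7 = 0.01889 h⁻¹
e^(−kτ) = e^(−0.01889 × 49.1) = 0.3955
Accumulation ratio R = 1 / (1 − e^(−kτ)) = 1 / (1 − 0.3955) = 1.654
Steady-state peak = C₀ × R = 3.66 × 1.654 = 6.054 mg/L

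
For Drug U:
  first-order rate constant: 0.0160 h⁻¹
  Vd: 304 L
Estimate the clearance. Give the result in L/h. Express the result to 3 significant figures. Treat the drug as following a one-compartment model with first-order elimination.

4.86 L/h

CL = k × Vd = 0.0160 × 304 = 4.864 L/h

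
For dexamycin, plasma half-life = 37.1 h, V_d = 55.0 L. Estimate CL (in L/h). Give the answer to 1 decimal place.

1.0 L/h

k = ln2 / t½ = 0.693147 / 37.1 = 0.01868 h⁻¹
CL = k × Vd = 0.01868 × 55.0 = 1.027 L/h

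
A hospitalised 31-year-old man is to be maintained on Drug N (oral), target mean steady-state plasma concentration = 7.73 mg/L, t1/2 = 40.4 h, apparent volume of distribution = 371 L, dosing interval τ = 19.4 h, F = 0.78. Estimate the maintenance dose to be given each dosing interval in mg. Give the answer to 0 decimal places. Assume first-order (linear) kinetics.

k = ln2 / t½ = 0.693147 / 40.4 = 0.01716 h⁻¹
CL = k × Vd = 0.01716 × 371 = 6.366 L/h
At steady state, F × (Dose/τ) = Css × CL.
Dose = Css × CL × τ / F = 7.73 × 6.366 × 19.4 / 0.78 = 1224 mg

1224 mg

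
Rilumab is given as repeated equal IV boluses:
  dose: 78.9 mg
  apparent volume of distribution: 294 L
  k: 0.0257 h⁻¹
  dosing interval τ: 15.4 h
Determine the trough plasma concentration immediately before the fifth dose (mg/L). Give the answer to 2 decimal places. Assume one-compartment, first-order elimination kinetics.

0.44 mg/L

C₀ per dose = Dose / Vd = 78.9 / 294 = 0.2684 mg/L
Fraction remaining after one interval: r = e^(−kτ) = e^(−0.02570 × 15.4) = 0.6732
Before dose 5, 4 doses have been given (aged 1τ, 2τ, 3τ, 4τ).
C_trough = C₀ × (r + r² + … + r^4) = C₀ × r(1−r^4)/(1−r)
        = 0.2684 × 0.6732 × (1 − 0.2054) / (1 − 0.6732) = 0.4393 mg/L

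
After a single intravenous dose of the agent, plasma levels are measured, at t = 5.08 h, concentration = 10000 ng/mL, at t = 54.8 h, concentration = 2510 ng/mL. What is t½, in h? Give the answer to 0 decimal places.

k = ln(C₁/C₂) / (t₂ − t₁) = ln(10000/2510) / (54.8 − 5.08)
  = 1.382 / 49.72 = 0.02780 h⁻¹
t½ = ln2 / k = 0.693147 / 0.02780 = 24.93 h

25 h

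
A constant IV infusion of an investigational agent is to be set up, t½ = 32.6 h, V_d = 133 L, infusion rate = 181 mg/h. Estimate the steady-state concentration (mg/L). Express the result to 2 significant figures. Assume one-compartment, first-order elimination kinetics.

k = ln2 / t½ = 0.693147 / 32.6 = 0.02126 h⁻¹
CL = k × Vd = 0.02126 × 133 = 2.828 L/h
At steady state Css = R₀ / CL = 181 / 2.828 = 64.00 mg/L

64 mg/L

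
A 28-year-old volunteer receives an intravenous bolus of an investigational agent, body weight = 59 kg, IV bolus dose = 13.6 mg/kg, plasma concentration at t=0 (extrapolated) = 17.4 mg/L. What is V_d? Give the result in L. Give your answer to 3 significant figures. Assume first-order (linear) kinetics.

Dose = 13.6 × 59 = 802.4 mg
Vd = Dose / C₀ = 802.4 / 17.4 = 46.11 L

46.1 L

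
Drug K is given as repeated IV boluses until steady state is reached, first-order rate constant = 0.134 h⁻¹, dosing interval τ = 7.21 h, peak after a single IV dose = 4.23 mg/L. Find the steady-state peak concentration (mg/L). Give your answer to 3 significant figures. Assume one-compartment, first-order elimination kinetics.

6.83 mg/L

e^(−kτ) = e^(−0.1340 × 7.21) = 0.3805
Accumulation ratio R = 1 / (1 − e^(−kτ)) = 1 / (1 − 0.3805) = 1.614
Steady-state peak = C₀ × R = 4.23 × 1.614 = 6.827 mg/L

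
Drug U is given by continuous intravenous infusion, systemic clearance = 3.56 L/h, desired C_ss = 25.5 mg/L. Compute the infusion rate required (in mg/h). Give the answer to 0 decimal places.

At steady state, infusion rate R₀ = Css × CL = 25.5 × 3.560 = 90.78 mg/h

91 mg/h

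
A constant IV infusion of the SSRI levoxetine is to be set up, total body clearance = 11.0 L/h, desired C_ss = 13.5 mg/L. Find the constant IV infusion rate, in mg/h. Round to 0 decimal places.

149 mg/h

At steady state, infusion rate R₀ = Css × CL = 13.5 × 11.00 = 148.5 mg/h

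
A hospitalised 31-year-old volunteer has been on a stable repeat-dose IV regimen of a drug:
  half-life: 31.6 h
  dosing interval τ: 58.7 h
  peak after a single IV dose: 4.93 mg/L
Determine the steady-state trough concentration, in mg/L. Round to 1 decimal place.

k = ln2 / t½ = 0.693147 / 31.6 = 0.02194 h⁻¹
e^(−kτ) = e^(−0.02194 × 58.7) = 0.2759
Accumulation ratio R = 1 / (1 − e^(−kτ)) = 1 / (1 − 0.2759) = 1.381
Steady-state trough = C₀ × R × e^(−kτ) = 4.93 × 1.381 × 0.2759 = 1.878 mg/L

1.9 mg/L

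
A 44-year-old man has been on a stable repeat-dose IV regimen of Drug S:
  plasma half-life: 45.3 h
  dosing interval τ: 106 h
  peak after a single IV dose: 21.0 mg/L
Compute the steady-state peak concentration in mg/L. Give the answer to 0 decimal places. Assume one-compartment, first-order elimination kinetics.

k = ln2 / t½ = 0.693147 / 45.3 = 0.01530 h⁻¹
e^(−kτ) = e^(−0.01530 × 106) = 0.1975
Accumulation ratio R = 1 / (1 − e^(−kτ)) = 1 / (1 − 0.1975) = 1.246
Steady-state peak = C₀ × R = 21.0 × 1.246 = 26.17 mg/L

26 mg/L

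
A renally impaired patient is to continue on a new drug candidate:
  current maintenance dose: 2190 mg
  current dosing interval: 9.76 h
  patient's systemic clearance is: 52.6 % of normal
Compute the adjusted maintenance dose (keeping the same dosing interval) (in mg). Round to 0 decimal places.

1152 mg

To keep the same average steady-state level, dosing rate must scale with clearance.
CL ratio = 52.6 / 100 = 0.5260
New dose (same interval) = 2190 × 0.5260 = 1152 mg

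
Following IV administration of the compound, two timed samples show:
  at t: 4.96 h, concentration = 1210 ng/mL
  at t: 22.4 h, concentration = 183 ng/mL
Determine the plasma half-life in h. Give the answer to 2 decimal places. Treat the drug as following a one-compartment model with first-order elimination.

6.40 h

k = ln(C₁/C₂) / (t₂ − t₁) = ln(1210/183) / (22.4 − 4.96)
  = 1.889 / 17.44 = 0.1083 h⁻¹
t½ = ln2 / k = 0.693147 / 0.1083 = 6.400 h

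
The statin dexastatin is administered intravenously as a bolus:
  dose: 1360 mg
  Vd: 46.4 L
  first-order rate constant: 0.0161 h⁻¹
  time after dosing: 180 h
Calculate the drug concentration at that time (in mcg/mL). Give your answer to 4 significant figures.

1.616 mcg/mL

C₀ = Dose / Vd = 1360 / 46.4 = 29.31 mg/L
C = C₀ · e^(−k·t) = 29.31 × e^(−0.01610 × 180)
  = 29.31 × 0.05513 = 1.616 mg/L
(1.616 mg/L = 1.616 mcg/mL)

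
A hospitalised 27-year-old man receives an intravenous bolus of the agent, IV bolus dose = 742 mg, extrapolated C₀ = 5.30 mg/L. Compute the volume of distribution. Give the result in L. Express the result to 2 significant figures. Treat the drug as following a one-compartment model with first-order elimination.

140 L

Vd = Dose / C₀ = 742.0 / 5.30 = 140.0 L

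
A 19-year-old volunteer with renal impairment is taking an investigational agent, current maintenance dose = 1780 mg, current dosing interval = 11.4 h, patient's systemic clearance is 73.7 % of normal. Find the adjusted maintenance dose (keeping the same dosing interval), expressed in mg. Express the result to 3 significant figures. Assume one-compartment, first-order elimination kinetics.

1310 mg

To keep the same average steady-state level, dosing rate must scale with clearance.
CL ratio = 73.7 / 100 = 0.7370
New dose (same interval) = 1780 × 0.7370 = 1312 mg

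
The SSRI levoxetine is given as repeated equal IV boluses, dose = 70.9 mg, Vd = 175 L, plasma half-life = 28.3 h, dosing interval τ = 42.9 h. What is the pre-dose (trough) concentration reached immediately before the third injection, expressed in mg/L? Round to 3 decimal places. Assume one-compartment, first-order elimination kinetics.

0.191 mg/L

C₀ per dose = Dose / Vd = 70.9 / 175 = 0.4051 mg/L
k = ln2 / t½ = 0.693147 / 28.3 = 0.02449 h⁻¹
Fraction remaining after one interval: r = e^(−kτ) = e^(−0.02449 × 42.9) = 0.3497
Before dose 3, 2 doses have been given (aged 1τ, 2τ).
C_trough = C₀ × (r + r²) = 0.4051 × (0.3497 + 0.1223) = 0.1912 mg/L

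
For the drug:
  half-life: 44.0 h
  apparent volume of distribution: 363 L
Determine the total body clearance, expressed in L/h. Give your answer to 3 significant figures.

k = ln2 / t½ = 0.693147 / 44.0 = 0.01575 h⁻¹
CL = k × Vd = 0.01575 × 363 = 5.717 L/h

5.72 L/h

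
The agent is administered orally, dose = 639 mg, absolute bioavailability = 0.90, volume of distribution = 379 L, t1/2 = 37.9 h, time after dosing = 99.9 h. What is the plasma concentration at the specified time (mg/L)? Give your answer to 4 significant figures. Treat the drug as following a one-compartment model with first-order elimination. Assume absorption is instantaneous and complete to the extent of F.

Amount reaching circulation = F × Dose = 0.90 × 639.0 = 575.1 mg
C₀ = F·Dose / Vd = 575.1 / 379 = 1.517 mg/L
k = ln2 / t½ = 0.693147 / 37.9 = 0.01829 h⁻¹
C = C₀ · e^(−k·t) = 1.517 × e^(−0.01829 × 99.9)
  = 1.517 × 0.1609 = 0.2441 mg/L

0.2441 mg/L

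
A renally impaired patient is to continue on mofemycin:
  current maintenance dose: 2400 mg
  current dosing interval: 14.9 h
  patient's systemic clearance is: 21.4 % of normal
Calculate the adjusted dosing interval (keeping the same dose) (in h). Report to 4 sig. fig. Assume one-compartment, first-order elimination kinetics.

69.63 h

To keep the same average steady-state level, dosing rate must scale with clearance.
CL ratio = 21.4 / 100 = 0.2140
New interval (same dose) = 14.9 / 0.2140 = 69.63 h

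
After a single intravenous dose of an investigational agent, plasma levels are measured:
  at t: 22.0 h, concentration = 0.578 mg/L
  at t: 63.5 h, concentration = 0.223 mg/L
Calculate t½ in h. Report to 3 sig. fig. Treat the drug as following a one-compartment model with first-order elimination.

30.2 h

k = ln(C₁/C₂) / (t₂ − t₁) = ln(0.578/0.223) / (63.5 − 22.0)
  = 0.9524 / 41.50 = 0.02295 h⁻¹
t½ = ln2 / k = 0.693147 / 0.02295 = 30.20 h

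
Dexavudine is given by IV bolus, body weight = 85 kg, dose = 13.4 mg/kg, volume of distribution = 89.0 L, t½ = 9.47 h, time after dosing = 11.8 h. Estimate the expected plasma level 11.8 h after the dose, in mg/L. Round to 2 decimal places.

5.40 mg/L

Total dose = 13.4 × 85 = 1139 mg
C₀ = Dose / Vd = 1139 / 89.0 = 12.80 mg/L
k = ln2 / t½ = 0.693147 / 9.47 = 0.07319 h⁻¹
C = C₀ · e^(−k·t) = 12.80 × e^(−0.07319 × 11.8)
  = 12.80 × 0.4216 = 5.396 mg/L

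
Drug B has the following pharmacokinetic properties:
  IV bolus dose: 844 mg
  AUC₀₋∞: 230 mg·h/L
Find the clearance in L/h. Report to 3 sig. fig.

CL = Dose / AUC = 844 / 230 = 3.670 L/h

3.67 L/h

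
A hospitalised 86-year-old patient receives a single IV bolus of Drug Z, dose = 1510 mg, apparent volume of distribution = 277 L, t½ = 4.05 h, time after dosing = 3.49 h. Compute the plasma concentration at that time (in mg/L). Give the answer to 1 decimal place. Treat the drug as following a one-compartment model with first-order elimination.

C₀ = Dose / Vd = 1510 / 277 = 5.451 mg/L
k = ln2 / t½ = 0.693147 / 4.05 = 0.1711 h⁻¹
C = C₀ · e^(−k·t) = 5.451 × e^(−0.1711 × 3.49)
  = 5.451 × 0.5504 = 3.000 mg/L

3.0 mg/L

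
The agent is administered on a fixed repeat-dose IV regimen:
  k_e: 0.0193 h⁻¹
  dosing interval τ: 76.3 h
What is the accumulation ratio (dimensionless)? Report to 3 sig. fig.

e^(−kτ) = e^(−0.01930 × 76.3) = 0.2293
Accumulation ratio R = 1 / (1 − e^(−kτ)) = 1 / (1 − 0.2293) = 1.298

1.30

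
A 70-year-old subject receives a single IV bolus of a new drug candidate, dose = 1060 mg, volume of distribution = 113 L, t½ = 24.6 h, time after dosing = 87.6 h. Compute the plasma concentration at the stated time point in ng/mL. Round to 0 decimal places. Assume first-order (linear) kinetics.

C₀ = Dose / Vd = 1060 / 113 = 9.381 mg/L
k = ln2 / t½ = 0.693147 / 24.6 = 0.02818 h⁻¹
C = C₀ · e^(−k·t) = 9.381 × e^(−0.02818 × 87.6)
  = 9.381 × 0.08471 = 0.7947 mg/L
Convert: 0.7947 mg/L × 1000 = 794.7 ng/mL

795 ng/mL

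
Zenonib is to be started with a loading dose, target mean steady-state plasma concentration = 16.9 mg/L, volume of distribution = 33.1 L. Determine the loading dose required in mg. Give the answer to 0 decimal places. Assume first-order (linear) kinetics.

559 mg

LD = Css × Vd = 16.9 × 33.1 = 559.4 mg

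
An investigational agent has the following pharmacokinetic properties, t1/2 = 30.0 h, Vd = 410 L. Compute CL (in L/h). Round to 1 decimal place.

9.5 L/h

k = ln2 / t½ = 0.693147 / 30.0 = 0.02310 h⁻¹
CL = k × Vd = 0.02310 × 410 = 9.471 L/h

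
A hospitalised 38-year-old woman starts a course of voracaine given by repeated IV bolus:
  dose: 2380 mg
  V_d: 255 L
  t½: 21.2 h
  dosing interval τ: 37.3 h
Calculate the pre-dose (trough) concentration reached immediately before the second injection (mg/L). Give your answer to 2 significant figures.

C₀ per dose = Dose / Vd = 2380 / 255 = 9.333 mg/L
k = ln2 / t½ = 0.693147 / 21.2 = 0.03270 h⁻¹
Fraction remaining after one interval: r = e^(−kτ) = e^(−0.03270 × 37.3) = 0.2953
Before dose 2, 1 dose has been given (aged 1τ).
C_trough = C₀ × r = 9.333 × 0.2953 = 2.756 mg/L

2.8 mg/L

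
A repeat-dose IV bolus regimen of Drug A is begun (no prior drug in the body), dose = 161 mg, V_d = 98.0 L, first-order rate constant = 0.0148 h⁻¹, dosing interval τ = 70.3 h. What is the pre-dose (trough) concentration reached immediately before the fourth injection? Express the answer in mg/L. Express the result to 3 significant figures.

0.858 mg/L

C₀ per dose = Dose / Vd = 161 / 98.0 = 1.643 mg/L
Fraction remaining after one interval: r = e^(−kτ) = e^(−0.01480 × 70.3) = 0.3533
Before dose 4, 3 doses have been given (aged 1τ, 2τ, 3τ).
C_trough = C₀ × (r + r² + … + r^3) = C₀ × r(1−r^3)/(1−r)
        = 1.643 × 0.3533 × (1 − 0.04410) / (1 − 0.3533) = 0.8580 mg/L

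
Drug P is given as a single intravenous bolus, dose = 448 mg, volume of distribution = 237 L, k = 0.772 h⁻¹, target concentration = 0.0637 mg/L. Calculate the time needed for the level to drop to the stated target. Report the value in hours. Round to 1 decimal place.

C₀ = Dose / Vd = 448.0 / 237 = 1.890 mg/L
t = ln(C₀ / C) / k = ln(1.890 / 0.0637) / 0.7720
  = ln(29.67) / 0.7720 = 3.390 / 0.7720 = 4.391 h

4.4 h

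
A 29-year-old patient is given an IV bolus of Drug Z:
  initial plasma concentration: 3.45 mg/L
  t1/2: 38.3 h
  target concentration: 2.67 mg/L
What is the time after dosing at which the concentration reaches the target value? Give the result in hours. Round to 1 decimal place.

k = ln2 / t½ = 0.693147 / 38.3 = 0.01810 h⁻¹
t = ln(C₀ / C) / k = ln(3.450 / 2.67) / 0.01810
  = ln(1.292) / 0.01810 = 0.2562 / 0.01810 = 14.15 h

14.2 h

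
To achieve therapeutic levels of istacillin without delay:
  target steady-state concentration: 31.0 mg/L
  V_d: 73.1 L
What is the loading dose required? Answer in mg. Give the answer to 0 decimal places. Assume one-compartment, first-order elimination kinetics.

LD = Css × Vd = 31.0 × 73.1 = 2266 mg

2266 mg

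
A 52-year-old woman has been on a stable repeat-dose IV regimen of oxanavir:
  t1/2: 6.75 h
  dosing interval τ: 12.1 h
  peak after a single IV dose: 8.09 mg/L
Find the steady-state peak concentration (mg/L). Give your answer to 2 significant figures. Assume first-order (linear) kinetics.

11 mg/L

k = ln2 / t½ = 0.693147 / 6.75 = 0.1027 h⁻¹
e^(−kτ) = e^(−0.1027 × 12.1) = 0.2886
Accumulation ratio R = 1 / (1 − e^(−kτ)) = 1 / (1 − 0.2886) = 1.406
Steady-state peak = C₀ × R = 8.09 × 1.406 = 11.37 mg/L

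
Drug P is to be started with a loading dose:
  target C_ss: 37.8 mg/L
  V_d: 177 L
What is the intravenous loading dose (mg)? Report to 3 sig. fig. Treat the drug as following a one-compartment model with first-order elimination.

LD = Css × Vd = 37.8 × 177 = 6691 mg

6690 mg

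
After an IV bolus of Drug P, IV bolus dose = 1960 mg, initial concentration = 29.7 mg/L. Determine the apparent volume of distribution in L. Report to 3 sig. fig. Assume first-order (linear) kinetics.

66.0 L

Vd = Dose / C₀ = 1960 / 29.7 = 65.99 L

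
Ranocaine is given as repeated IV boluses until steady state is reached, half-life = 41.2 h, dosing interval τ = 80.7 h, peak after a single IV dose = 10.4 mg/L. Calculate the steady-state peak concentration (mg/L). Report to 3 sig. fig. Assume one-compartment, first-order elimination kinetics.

14.0 mg/L

k = ln2 / t½ = 0.693147 / 41.2 = 0.01682 h⁻¹
e^(−kτ) = e^(−0.01682 × 80.7) = 0.2573
Accumulation ratio R = 1 / (1 − e^(−kτ)) = 1 / (1 − 0.2573) = 1.346
Steady-state peak = C₀ × R = 10.4 × 1.346 = 14.00 mg/L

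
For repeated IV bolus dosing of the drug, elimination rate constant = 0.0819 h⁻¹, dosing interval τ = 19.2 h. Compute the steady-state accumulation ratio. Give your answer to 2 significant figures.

e^(−kτ) = e^(−0.08190 × 19.2) = 0.2075
Accumulation ratio R = 1 / (1 − e^(−kτ)) = 1 / (1 − 0.2075) = 1.262

1.3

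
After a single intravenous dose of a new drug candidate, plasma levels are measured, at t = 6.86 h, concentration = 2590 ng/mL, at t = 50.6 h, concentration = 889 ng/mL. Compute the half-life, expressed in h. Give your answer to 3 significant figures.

28.4 h

k = ln(C₁/C₂) / (t₂ − t₁) = ln(2590/889) / (50.6 − 6.86)
  = 1.069 / 43.74 = 0.02444 h⁻¹
t½ = ln2 / k = 0.693147 / 0.02444 = 28.36 h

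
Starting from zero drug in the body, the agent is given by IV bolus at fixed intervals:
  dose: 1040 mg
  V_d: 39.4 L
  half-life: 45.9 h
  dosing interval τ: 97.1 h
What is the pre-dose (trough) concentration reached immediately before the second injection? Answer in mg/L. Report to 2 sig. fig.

6.1 mg/L

C₀ per dose = Dose / Vd = 1040 / 39.4 = 26.40 mg/L
k = ln2 / t½ = 0.693147 / 45.9 = 0.01510 h⁻¹
Fraction remaining after one interval: r = e^(−kτ) = e^(−0.01510 × 97.1) = 0.2308
Before dose 2, 1 dose has been given (aged 1τ).
C_trough = C₀ × r = 26.40 × 0.2308 = 6.093 mg/L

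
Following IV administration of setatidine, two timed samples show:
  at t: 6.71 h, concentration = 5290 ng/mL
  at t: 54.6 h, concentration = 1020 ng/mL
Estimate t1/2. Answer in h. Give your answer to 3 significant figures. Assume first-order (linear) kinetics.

k = ln(C₁/C₂) / (t₂ − t₁) = ln(5290/1020) / (54.6 − 6.71)
  = 1.646 / 47.89 = 0.03437 h⁻¹
t½ = ln2 / k = 0.693147 / 0.03437 = 20.17 h

20.2 h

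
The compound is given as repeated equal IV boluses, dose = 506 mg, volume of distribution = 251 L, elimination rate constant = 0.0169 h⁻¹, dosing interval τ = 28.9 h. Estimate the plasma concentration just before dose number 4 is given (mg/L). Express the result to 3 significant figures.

2.46 mg/L

C₀ per dose = Dose / Vd = 506 / 251 = 2.016 mg/L
Fraction remaining after one interval: r = e^(−kτ) = e^(−0.01690 × 28.9) = 0.6136
Before dose 4, 3 doses have been given (aged 1τ, 2τ, 3τ).
C_trough = C₀ × (r + r² + … + r^3) = C₀ × r(1−r^3)/(1−r)
        = 2.016 × 0.6136 × (1 − 0.2310) / (1 − 0.6136) = 2.462 mg/L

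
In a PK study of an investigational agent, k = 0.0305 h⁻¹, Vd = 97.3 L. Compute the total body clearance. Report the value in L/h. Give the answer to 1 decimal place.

3.0 L/h

CL = k × Vd = 0.0305 × 97.3 = 2.968 L/h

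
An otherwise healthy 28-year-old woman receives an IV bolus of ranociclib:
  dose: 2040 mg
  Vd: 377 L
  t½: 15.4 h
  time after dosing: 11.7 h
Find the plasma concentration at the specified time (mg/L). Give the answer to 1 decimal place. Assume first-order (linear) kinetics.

3.2 mg/L

C₀ = Dose / Vd = 2040 / 377 = 5.411 mg/L
k = ln2 / t½ = 0.693147 / 15.4 = 0.04501 h⁻¹
C = C₀ · e^(−k·t) = 5.411 × e^(−0.04501 × 11.7)
  = 5.411 × 0.5906 = 3.196 mg/L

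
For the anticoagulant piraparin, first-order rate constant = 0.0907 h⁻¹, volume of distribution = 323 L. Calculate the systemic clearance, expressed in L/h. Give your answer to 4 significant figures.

29.30 L/h

CL = k × Vd = 0.0907 × 323 = 29.30 L/h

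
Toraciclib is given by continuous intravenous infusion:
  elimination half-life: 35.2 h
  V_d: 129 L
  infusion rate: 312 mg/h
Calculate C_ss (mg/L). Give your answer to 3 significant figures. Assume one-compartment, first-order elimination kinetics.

k = ln2 / t½ = 0.693147 / 35.2 = 0.01969 h⁻¹
CL = k × Vd = 0.01969 × 129 = 2.540 L/h
At steady state Css = R₀ / CL = 312 / 2.540 = 122.8 mg/L

123 mg/L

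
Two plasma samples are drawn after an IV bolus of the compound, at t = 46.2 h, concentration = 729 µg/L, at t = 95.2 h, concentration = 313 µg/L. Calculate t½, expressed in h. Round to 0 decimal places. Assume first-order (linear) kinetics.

40 h

k = ln(C₁/C₂) / (t₂ − t₁) = ln(729/313) / (95.2 − 46.2)
  = 0.8455 / 49.00 = 0.01726 h⁻¹
t½ = ln2 / k = 0.693147 / 0.01726 = 40.16 h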